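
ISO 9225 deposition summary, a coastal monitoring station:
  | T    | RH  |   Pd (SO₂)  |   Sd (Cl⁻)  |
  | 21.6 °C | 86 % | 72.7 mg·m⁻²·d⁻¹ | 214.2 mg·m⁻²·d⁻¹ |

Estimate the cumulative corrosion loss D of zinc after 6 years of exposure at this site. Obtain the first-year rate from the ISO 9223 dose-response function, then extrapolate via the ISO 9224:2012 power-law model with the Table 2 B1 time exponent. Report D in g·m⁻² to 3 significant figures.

zinc: f(T) = -0.071·(T−10) [T>10 °C] = -0.8236
  SO₂ term: 0.0129·72.7^0.44·exp(0.046·86-0.8236) = 1.95
  Cl⁻ term: 0.0175·214.2^0.57·exp(0.008·86+0.085·21.6) = 4.653
  r_corr = 1.95 + 4.653 = 6.603 μm/a
Power-law: D(6) = r_corr · 6^0.813
  D(6) = 6.603 × 6^0.813 = 6.603 × 4.292 = 28.34 μm
  Mass loss = 28.34 μm × 7.14 g/cm³ = 202.3 g·m⁻²

D(6) = 202 g·m⁻²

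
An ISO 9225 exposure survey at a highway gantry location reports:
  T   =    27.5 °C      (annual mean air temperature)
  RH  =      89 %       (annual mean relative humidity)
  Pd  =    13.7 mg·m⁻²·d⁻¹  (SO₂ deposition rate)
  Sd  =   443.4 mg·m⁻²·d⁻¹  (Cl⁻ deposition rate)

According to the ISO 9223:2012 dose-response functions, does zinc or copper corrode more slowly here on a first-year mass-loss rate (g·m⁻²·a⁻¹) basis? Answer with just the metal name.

copper

zinc: f(T) = -0.071·(T−10) [T>10 °C] = -1.2425
  Pd branch = 0.0129·Pd^0.44·e^(0.046·RH+f) = 0.7065 μm/a
  Cl⁻ term: 0.0175·443.4^0.57·exp(0.008·89+0.085·27.5) = 11.91
  sum: 0.7065 + 11.91 → r_corr = 12.62 μm/a
  mass loss = 12.62 μm/a × 7.14 g/cm³ = 90.12 g·m⁻²·a⁻¹
copper: f(T) = -0.080·(T−10) [T>10 °C] = -1.4000
  Pd branch = 0.0053·Pd^0.26·e^(0.059·RH+f) = 0.4924 μm/a
  Sd branch = 0.01025·Sd^0.27·e^(0.036·RH+0.049·T) = 5.036 μm/a
  sum: 0.4924 + 5.036 → r_corr = 5.528 μm/a
  mass loss = 5.528 μm/a × 8.96 g/cm³ = 49.53 g·m⁻²·a⁻¹
Ordering by g·m⁻²·a⁻¹: zinc (90.1) > copper (49.5)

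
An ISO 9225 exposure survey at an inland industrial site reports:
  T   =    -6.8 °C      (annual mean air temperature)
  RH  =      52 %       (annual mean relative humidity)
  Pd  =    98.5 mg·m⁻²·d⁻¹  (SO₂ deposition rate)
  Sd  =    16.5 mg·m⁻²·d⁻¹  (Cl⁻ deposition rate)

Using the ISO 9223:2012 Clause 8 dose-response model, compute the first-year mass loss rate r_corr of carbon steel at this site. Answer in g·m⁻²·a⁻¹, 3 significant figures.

carbon steel: T≤10 °C ⇒ hinge +0.150·(-6.8−10) = -2.5200
  SO₂ term: 1.77·98.5^0.52·exp(0.02·52-2.5200) = 4.383
  Cl⁻ term: 0.102·16.5^0.62·exp(0.033·52+0.04·-6.8) = 2.458
  r_corr = 4.383 + 2.458 = 6.841 μm/a
Convert to mass loss: 6.841 μm/a × 7.85 g/cm³ = 53.7 g·m⁻²·a⁻¹

r_corr = 53.7 g·m⁻²·a⁻¹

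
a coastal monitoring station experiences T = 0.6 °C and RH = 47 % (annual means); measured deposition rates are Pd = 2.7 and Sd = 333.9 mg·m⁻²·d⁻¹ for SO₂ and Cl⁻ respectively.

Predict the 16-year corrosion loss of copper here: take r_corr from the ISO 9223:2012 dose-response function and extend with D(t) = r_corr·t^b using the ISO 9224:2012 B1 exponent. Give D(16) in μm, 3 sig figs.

D(16) = 1.96 μm

copper: T≤10 °C ⇒ hinge +0.126·(0.6−10) = -1.1844
  SO₂ term: 0.0053·2.7^0.26·exp(0.059·47-1.1844) = 0.0336
  Sd branch = 0.01025·Sd^0.27·e^(0.036·RH+0.049·T) = 0.2752 μm/a
  sum: 0.0336 + 0.2752 → r_corr = 0.3088 μm/a
ISO 9224: D(t) = r_corr · t^b with b = 0.667 (copper, B1)
  D(16) = 0.3088 × 16^0.667 = 0.3088 × 6.355 = 1.963 μm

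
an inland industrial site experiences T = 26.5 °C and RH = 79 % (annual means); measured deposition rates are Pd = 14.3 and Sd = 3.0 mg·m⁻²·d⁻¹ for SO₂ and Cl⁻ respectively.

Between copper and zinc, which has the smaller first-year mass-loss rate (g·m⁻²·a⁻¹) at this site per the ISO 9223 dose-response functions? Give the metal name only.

copper: temperature factor f = -0.080·(16.5) = -1.3200
  sulphur-dioxide contribution → 0.299 μm/a
  chloride contribution → 0.8682 μm/a
  ⇒ r_corr(copper) = 1.167 μm/a
  mass loss = 1.167 μm/a × 8.96 g/cm³ = 10.46 g·m⁻²·a⁻¹
zinc: f(T) = -0.071·(T−10) [T>10 °C] = -1.1715
  sulphur-dioxide contribution → 0.488 μm/a
  chloride contribution → 0.5858 μm/a
  ⇒ r_corr(zinc) = 1.074 μm/a
  mass loss = 1.074 μm/a × 7.14 g/cm³ = 7.666 g·m⁻²·a⁻¹
Ordering by g·m⁻²·a⁻¹: copper (10.5) > zinc (7.67)

zinc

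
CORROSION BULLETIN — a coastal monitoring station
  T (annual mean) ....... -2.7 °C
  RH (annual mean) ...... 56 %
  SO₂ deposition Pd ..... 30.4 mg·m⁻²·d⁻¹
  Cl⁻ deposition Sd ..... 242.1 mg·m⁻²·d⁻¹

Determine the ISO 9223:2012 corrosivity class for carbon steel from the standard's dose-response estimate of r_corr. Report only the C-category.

carbon steel: f(T) = +0.150·(T−10) [T≤10 °C] = -1.9050
  SO₂ term: 1.77·30.4^0.52·exp(0.02·56-1.9050) = 4.766
  Cl⁻ term: 0.102·242.1^0.62·exp(0.033·56+0.04·-2.7) = 17.47
  r_corr = 4.766 + 17.47 = 22.24 μm/a
ISO 9223 Table 2 (carbon steel): 1.3 < 22.2 ≤ 25 μm/a ⇒ C2

C2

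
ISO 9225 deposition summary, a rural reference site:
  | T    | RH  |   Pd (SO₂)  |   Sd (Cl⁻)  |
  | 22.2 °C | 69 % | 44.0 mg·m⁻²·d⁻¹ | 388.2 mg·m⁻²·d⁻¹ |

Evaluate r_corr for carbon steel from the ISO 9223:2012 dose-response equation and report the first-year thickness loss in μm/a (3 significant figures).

carbon steel: T>10 °C ⇒ hinge -0.054·(22.2−10) = -0.6588
  sulphur-dioxide contribution → 26.05 μm/a
  chloride contribution → 97.35 μm/a
  total first-year rate 123.4 μm/a

r_corr = 123 μm/a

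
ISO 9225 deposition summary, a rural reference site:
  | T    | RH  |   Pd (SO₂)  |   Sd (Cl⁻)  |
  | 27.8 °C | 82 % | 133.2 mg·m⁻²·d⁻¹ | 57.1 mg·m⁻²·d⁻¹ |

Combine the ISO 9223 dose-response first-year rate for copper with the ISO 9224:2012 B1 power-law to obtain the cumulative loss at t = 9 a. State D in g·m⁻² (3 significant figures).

D(9) = 111 g·m⁻²

copper: temperature factor f = -0.080·(17.8) = -1.4240
  Pd branch = 0.0053·Pd^0.26·e^(0.059·RH+f) = 0.5746 μm/a
  Cl⁻ term: 0.01025·57.1^0.27·exp(0.036·82+0.049·27.8) = 2.284
  sum: 0.5746 + 2.284 → r_corr = 2.858 μm/a
Power-law: D(9) = r_corr · 9^0.667
  D(9) = 2.858 × 9^0.667 = 2.858 × 4.33 = 12.38 μm
  Mass loss = 12.38 μm × 8.96 g/cm³ = 110.9 g·m⁻²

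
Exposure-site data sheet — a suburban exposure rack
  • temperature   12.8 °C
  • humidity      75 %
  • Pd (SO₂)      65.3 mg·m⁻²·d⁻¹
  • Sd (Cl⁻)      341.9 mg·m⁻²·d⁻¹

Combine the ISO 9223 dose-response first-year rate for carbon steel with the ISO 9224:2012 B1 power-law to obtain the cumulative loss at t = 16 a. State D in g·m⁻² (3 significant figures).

D(16) = 4.53e+03 g·m⁻²

carbon steel: temperature factor f = -0.054·(2.8) = -0.1512
  SO₂ term: 1.77·65.3^0.52·exp(0.02·75-0.1512) = 59.91
  Cl⁻ term: 0.102·341.9^0.62·exp(0.033·75+0.04·12.8) = 75.31
  r_corr = 59.91 + 75.31 = 135.2 μm/a
Long-term exponent b (ISO 9224 Table 2, B1) = 0.523
  D(16) = 135.2 × 16^0.523 = 135.2 × 4.263 = 576.5 μm
  Mass loss = 576.5 μm × 7.85 g/cm³ = 4526 g·m⁻²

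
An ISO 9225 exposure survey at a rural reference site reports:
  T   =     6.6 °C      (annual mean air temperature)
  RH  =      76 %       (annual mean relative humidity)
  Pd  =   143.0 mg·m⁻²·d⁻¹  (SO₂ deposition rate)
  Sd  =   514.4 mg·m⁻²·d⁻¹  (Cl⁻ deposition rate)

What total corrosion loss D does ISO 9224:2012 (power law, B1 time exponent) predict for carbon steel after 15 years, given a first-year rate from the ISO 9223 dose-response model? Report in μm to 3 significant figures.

D(15) = 587 μm

carbon steel: f(T) = +0.150·(T−10) [T≤10 °C] = -0.5100
  sulphur-dioxide contribution → 64.18 μm/a
  chloride contribution → 78.25 μm/a
  ⇒ r_corr(carbon steel) = 142.4 μm/a
Power-law: D(15) = r_corr · 15^0.523
  D(15) = 142.4 × 15^0.523 = 142.4 × 4.122 = 587.1 μm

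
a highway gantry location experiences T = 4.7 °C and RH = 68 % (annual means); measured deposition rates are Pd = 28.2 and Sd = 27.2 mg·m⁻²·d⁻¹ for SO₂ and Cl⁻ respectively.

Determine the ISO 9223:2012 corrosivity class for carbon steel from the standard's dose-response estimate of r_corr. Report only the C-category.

carbon steel: T≤10 °C ⇒ hinge +0.150·(4.7−10) = -0.7950
  SO₂ term: 1.77·28.2^0.52·exp(0.02·68-0.7950) = 17.68
  Sd branch = 0.102·Sd^0.62·e^(0.033·RH+0.04·T) = 9 μm/a
  sum: 17.68 + 9 → r_corr = 26.68 μm/a
26.7 μm/a falls in (25, 50] for carbon steel → category C3

C3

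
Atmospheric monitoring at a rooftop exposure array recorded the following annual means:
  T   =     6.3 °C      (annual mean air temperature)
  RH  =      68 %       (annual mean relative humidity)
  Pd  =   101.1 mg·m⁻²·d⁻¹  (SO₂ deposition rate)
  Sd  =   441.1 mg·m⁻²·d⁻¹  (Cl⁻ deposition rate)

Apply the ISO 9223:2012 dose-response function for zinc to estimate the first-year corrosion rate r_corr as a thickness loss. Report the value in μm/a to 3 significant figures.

zinc: f(T) = +0.038·(T−10) [T≤10 °C] = -0.1406
  sulphur-dioxide contribution → 1.95 μm/a
  chloride contribution → 1.657 μm/a
  ⇒ r_corr(zinc) = 3.607 μm/a

r_corr = 3.61 μm/a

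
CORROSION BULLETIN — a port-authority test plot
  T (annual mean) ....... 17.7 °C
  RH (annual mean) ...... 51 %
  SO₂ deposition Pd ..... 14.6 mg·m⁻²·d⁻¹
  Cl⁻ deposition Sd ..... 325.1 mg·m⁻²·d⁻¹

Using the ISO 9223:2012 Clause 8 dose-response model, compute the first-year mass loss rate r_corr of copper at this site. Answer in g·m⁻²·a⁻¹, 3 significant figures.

copper: f(T) = -0.080·(T−10) [T>10 °C] = -0.6160
  Pd branch = 0.0053·Pd^0.26·e^(0.059·RH+f) = 0.1165 μm/a
  Cl⁻ term: 0.01025·325.1^0.27·exp(0.036·51+0.049·17.7) = 0.7295
  sum: 0.1165 + 0.7295 → r_corr = 0.8459 μm/a
Convert to mass loss: 0.8459 μm/a × 8.96 g/cm³ = 7.58 g·m⁻²·a⁻¹

r_corr = 7.58 g·m⁻²·a⁻¹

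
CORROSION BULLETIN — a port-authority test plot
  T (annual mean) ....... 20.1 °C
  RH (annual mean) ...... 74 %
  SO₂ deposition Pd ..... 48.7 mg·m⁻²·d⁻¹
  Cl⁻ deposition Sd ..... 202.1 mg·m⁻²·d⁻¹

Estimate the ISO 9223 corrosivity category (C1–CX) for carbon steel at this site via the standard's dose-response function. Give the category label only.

C5

carbon steel: T>10 °C ⇒ hinge -0.054·(20.1−10) = -0.5454
  SO₂ term: 1.77·48.7^0.52·exp(0.02·74-0.5454) = 33.99
  Sd branch = 0.102·Sd^0.62·e^(0.033·RH+0.04·T) = 70.43 μm/a
  sum: 33.99 + 70.43 → r_corr = 104.4 μm/a
104 μm/a falls in (80, 200] for carbon steel → category C5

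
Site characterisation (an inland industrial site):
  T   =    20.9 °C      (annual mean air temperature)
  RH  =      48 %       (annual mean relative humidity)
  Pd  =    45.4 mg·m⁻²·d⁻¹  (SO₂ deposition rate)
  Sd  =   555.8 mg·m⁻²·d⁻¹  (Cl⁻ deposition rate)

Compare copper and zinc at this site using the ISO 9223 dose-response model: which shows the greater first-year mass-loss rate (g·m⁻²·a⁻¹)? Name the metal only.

copper: f(T) = -0.080·(T−10) [T>10 °C] = -0.8720
  Pd branch = 0.0053·Pd^0.26·e^(0.059·RH+f) = 0.1015 μm/a
  Sd branch = 0.01025·Sd^0.27·e^(0.036·RH+0.049·T) = 0.8853 μm/a
  r_corr = 0.1015 + 0.8853 = 0.9867 μm/a
  mass loss = 0.9867 μm/a × 8.96 g/cm³ = 8.841 g·m⁻²·a⁻¹
zinc: T>10 °C ⇒ hinge -0.071·(20.9−10) = -0.7739
  Pd branch = 0.0129·Pd^0.44·e^(0.046·RH+f) = 0.2901 μm/a
  Sd branch = 0.0175·Sd^0.57·e^(0.008·RH+0.085·T) = 5.571 μm/a
  r_corr = 0.2901 + 5.571 = 5.861 μm/a
  mass loss = 5.861 μm/a × 7.14 g/cm³ = 41.85 g·m⁻²·a⁻¹
Ordering by g·m⁻²·a⁻¹: zinc (41.8) > copper (8.84)

zinc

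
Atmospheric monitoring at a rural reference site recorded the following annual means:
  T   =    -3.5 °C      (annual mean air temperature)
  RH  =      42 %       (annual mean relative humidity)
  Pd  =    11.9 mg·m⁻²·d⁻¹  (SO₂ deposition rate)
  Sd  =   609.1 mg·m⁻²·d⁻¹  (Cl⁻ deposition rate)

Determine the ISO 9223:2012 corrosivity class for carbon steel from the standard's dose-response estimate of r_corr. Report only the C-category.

C2

carbon steel: temperature factor f = +0.150·(-13.5) = -2.0250
  sulphur-dioxide contribution → 1.962 μm/a
  chloride contribution → 18.89 μm/a
  total first-year rate 20.85 μm/a
ISO 9223 Table 2 (carbon steel): 1.3 < 20.9 ≤ 25 μm/a ⇒ C2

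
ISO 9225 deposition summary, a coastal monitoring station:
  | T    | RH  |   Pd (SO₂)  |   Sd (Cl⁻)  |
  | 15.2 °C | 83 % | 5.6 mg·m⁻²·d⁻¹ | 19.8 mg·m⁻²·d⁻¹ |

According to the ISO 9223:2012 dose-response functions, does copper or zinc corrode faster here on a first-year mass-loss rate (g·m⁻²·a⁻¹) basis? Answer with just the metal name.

copper: temperature factor f = -0.080·(5.2) = -0.4160
  Pd branch = 0.0053·Pd^0.26·e^(0.059·RH+f) = 0.7326 μm/a
  Cl⁻ term: 0.01025·19.8^0.27·exp(0.036·83+0.049·15.2) = 0.9593
  sum: 0.7326 + 0.9593 → r_corr = 1.692 μm/a
  mass loss = 1.692 μm/a × 8.96 g/cm³ = 15.16 g·m⁻²·a⁻¹
zinc: f(T) = -0.071·(T−10) [T>10 °C] = -0.3692
  SO₂ term: 0.0129·5.6^0.44·exp(0.046·83-0.3692) = 0.8661
  Sd branch = 0.0175·Sd^0.57·e^(0.008·RH+0.085·T) = 0.6786 μm/a
  r_corr = 0.8661 + 0.6786 = 1.545 μm/a
  mass loss = 1.545 μm/a × 7.14 g/cm³ = 11.03 g·m⁻²·a⁻¹
Ordering by g·m⁻²·a⁻¹: copper (15.2) > zinc (11)

copper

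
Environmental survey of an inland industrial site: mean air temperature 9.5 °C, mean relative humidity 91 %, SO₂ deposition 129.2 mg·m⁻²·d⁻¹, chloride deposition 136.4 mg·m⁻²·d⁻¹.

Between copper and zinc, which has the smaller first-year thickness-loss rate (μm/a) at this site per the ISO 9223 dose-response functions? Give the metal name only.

copper: temperature factor f = +0.126·(-0.5) = -0.0630
  sulphur-dioxide contribution → 3.781 μm/a
  chloride contribution → 1.629 μm/a
  ⇒ r_corr(copper) = 5.41 μm/a
zinc: temperature factor f = +0.038·(-0.5) = -0.0190
  sulphur-dioxide contribution → 7.067 μm/a
  chloride contribution → 1.339 μm/a
  total first-year rate 8.406 μm/a
Ordering by μm/a: zinc (8.41) > copper (5.41)

copper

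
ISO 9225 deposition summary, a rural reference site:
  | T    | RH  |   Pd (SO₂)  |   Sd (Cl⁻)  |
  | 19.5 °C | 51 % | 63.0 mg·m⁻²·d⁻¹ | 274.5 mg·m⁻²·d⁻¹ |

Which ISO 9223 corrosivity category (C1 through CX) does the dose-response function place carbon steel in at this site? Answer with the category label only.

C4

carbon steel: f(T) = -0.054·(T−10) [T>10 °C] = -0.5130
  sulphur-dioxide contribution → 25.34 μm/a
  chloride contribution → 38.92 μm/a
  total first-year rate 64.26 μm/a
Category bounds: 50…80 μm/a bracket r_corr ⇒ C4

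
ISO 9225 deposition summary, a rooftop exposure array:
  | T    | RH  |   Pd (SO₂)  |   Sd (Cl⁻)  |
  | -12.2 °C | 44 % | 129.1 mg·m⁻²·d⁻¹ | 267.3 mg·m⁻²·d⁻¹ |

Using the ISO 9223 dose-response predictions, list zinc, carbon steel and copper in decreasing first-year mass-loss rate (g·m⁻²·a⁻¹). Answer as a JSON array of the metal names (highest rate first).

["carbon steel", "zinc", "copper"]

zinc: T≤10 °C ⇒ hinge +0.038·(-12.2−10) = -0.8436
  sulphur-dioxide contribution → 0.3565 μm/a
  chloride contribution → 0.2133 μm/a
  ⇒ r_corr(zinc) = 0.5698 μm/a
  mass loss = 0.5698 μm/a × 7.14 g/cm³ = 4.068 g·m⁻²·a⁻¹
carbon steel: temperature factor f = +0.150·(-22.2) = -3.3300
  sulphur-dioxide contribution → 1.913 μm/a
  chloride contribution → 8.551 μm/a
  total first-year rate 10.46 μm/a
  mass loss = 10.46 μm/a × 7.85 g/cm³ = 82.14 g·m⁻²·a⁻¹
copper: f(T) = +0.126·(T−10) [T≤10 °C] = -2.7972
  sulphur-dioxide contribution → 0.01534 μm/a
  chloride contribution → 0.1243 μm/a
  total first-year rate 0.1396 μm/a
  mass loss = 0.1396 μm/a × 8.96 g/cm³ = 1.251 g·m⁻²·a⁻¹
Ordering by g·m⁻²·a⁻¹: carbon steel (82.1) > zinc (4.07) > copper (1.25)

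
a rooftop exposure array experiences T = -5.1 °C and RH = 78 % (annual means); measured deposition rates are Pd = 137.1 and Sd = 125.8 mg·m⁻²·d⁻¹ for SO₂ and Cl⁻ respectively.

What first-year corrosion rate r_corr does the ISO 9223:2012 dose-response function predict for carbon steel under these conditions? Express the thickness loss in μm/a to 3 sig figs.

r_corr = 33.2 μm/a

carbon steel: T≤10 °C ⇒ hinge +0.150·(-5.1−10) = -2.2650
  sulphur-dioxide contribution → 11.3 μm/a
  chloride contribution → 21.86 μm/a
  total first-year rate 33.16 μm/a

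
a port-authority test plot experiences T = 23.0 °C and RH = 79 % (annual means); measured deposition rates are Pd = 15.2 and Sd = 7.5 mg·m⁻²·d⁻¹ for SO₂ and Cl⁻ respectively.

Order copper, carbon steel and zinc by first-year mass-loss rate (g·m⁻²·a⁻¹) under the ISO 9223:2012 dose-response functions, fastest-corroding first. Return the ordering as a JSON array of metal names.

copper: T>10 °C ⇒ hinge -0.080·(23.0−10) = -1.0400
  SO₂ term: 0.0053·15.2^0.26·exp(0.059·79-1.0400) = 0.4019
  Sd branch = 0.01025·Sd^0.27·e^(0.036·RH+0.049·T) = 0.9366 μm/a
  r_corr = 0.4019 + 0.9366 = 1.339 μm/a
  mass loss = 1.339 μm/a × 8.96 g/cm³ = 11.99 g·m⁻²·a⁻¹
carbon steel: f(T) = -0.054·(T−10) [T>10 °C] = -0.7020
  Pd branch = 1.77·Pd^0.52·e^(0.02·RH+f) = 17.53 μm/a
  Cl⁻ term: 0.102·7.5^0.62·exp(0.033·79+0.04·23.0) = 12.1
  sum: 17.53 + 12.1 → r_corr = 29.64 μm/a
  mass loss = 29.64 μm/a × 7.85 g/cm³ = 232.6 g·m⁻²·a⁻¹
zinc: f(T) = -0.071·(T−10) [T>10 °C] = -0.9230
  Pd branch = 0.0129·Pd^0.44·e^(0.046·RH+f) = 0.6426 μm/a
  Sd branch = 0.0175·Sd^0.57·e^(0.008·RH+0.085·T) = 0.7334 μm/a
  r_corr = 0.6426 + 0.7334 = 1.376 μm/a
  mass loss = 1.376 μm/a × 7.14 g/cm³ = 9.825 g·m⁻²·a⁻¹
Ordering by g·m⁻²·a⁻¹: carbon steel (233) > copper (12) > zinc (9.83)

["carbon steel", "copper", "zinc"]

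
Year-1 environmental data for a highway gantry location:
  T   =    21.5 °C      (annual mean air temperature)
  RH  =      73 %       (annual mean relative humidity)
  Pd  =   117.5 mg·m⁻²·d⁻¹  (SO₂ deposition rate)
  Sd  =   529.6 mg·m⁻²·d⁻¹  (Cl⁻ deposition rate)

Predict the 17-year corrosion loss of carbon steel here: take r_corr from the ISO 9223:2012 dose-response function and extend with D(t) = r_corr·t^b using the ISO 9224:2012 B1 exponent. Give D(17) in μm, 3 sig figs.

carbon steel: f(T) = -0.054·(T−10) [T>10 °C] = -0.6210
  SO₂ term: 1.77·117.5^0.52·exp(0.02·73-0.6210) = 48.84
  Cl⁻ term: 0.102·529.6^0.62·exp(0.033·73+0.04·21.5) = 131
  r_corr = 48.84 + 131 = 179.8 μm/a
Long-term exponent b (ISO 9224 Table 2, B1) = 0.523
  D(17) = 179.8 × 17^0.523 = 179.8 × 4.401 = 791.3 μm

D(17) = 791 μm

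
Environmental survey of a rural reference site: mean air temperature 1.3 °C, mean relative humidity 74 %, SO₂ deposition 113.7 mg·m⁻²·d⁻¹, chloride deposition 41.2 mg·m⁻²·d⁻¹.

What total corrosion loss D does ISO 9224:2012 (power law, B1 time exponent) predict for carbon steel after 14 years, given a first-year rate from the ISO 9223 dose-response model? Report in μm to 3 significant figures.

D(14) = 148 μm

carbon steel: temperature factor f = +0.150·(-8.7) = -1.3050
  Pd branch = 1.77·Pd^0.52·e^(0.02·RH+f) = 24.72 μm/a
  Sd branch = 0.102·Sd^0.62·e^(0.033·RH+0.04·T) = 12.39 μm/a
  r_corr = 24.72 + 12.39 = 37.1 μm/a
Power-law: D(14) = r_corr · 14^0.523
  D(14) = 37.1 × 14^0.523 = 37.1 × 3.976 = 147.5 μm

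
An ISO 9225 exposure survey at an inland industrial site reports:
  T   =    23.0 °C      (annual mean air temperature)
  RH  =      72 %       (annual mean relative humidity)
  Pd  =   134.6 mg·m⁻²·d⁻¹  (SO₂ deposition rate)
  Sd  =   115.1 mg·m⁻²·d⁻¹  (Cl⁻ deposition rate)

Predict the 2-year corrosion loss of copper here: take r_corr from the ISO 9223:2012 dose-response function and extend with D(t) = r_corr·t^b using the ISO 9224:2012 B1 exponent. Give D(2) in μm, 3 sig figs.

D(2) = 3.16 μm

copper: f(T) = -0.080·(T−10) [T>10 °C] = -1.0400
  Pd branch = 0.0053·Pd^0.26·e^(0.059·RH+f) = 0.4689 μm/a
  Sd branch = 0.01025·Sd^0.27·e^(0.036·RH+0.049·T) = 1.522 μm/a
  sum: 0.4689 + 1.522 → r_corr = 1.991 μm/a
Long-term exponent b (ISO 9224 Table 2, B1) = 0.667
  D(2) = 1.991 × 2^0.667 = 1.991 × 1.588 = 3.161 μm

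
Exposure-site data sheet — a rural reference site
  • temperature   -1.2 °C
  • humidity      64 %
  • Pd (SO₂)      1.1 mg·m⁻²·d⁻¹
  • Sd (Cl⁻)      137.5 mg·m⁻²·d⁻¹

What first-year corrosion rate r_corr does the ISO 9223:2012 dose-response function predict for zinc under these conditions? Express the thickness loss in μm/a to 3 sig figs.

zinc: temperature factor f = +0.038·(-11.2) = -0.4256
  SO₂ term: 0.0129·1.1^0.44·exp(0.046·64-0.4256) = 0.1669
  Cl⁻ term: 0.0175·137.5^0.57·exp(0.008·64+0.085·-1.2) = 0.4364
  r_corr = 0.1669 + 0.4364 = 0.6034 μm/a

r_corr = 0.603 μm/a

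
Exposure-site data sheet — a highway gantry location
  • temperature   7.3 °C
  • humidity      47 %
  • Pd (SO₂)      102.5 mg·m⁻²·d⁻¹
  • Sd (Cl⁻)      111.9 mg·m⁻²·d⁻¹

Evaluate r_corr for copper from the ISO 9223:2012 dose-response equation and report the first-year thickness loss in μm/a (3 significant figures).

r_corr = 0.486 μm/a

copper: T≤10 °C ⇒ hinge +0.126·(7.3−10) = -0.3402
  SO₂ term: 0.0053·102.5^0.26·exp(0.059·47-0.3402) = 0.2012
  Sd branch = 0.01025·Sd^0.27·e^(0.036·RH+0.049·T) = 0.2845 μm/a
  r_corr = 0.2012 + 0.2845 = 0.4857 μm/a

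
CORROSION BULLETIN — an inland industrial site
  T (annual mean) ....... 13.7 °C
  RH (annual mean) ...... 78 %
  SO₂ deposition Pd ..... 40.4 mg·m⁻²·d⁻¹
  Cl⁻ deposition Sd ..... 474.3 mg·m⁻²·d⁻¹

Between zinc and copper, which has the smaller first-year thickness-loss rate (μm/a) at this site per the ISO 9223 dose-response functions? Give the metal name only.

copper

zinc: f(T) = -0.071·(T−10) [T>10 °C] = -0.2627
  SO₂ term: 0.0129·40.4^0.44·exp(0.046·78-0.2627) = 1.826
  Sd branch = 0.0175·Sd^0.57·e^(0.008·RH+0.085·T) = 3.509 μm/a
  sum: 1.826 + 3.509 → r_corr = 5.335 μm/a
copper: T>10 °C ⇒ hinge -0.080·(13.7−10) = -0.2960
  SO₂ term: 0.0053·40.4^0.26·exp(0.059·78-0.2960) = 1.028
  Cl⁻ term: 0.01025·474.3^0.27·exp(0.036·78+0.049·13.7) = 1.755
  sum: 1.028 + 1.755 → r_corr = 2.783 μm/a
Ordering by μm/a: zinc (5.33) > copper (2.78)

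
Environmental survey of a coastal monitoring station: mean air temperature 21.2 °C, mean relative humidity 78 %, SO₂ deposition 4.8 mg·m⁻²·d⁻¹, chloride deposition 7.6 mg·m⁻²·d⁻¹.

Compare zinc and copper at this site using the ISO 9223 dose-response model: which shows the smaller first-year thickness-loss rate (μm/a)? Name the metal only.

zinc: T>10 °C ⇒ hinge -0.071·(21.2−10) = -0.7952
  SO₂ term: 0.0129·4.8^0.44·exp(0.046·78-0.7952) = 0.42
  Cl⁻ term: 0.0175·7.6^0.57·exp(0.008·78+0.085·21.2) = 0.6291
  r_corr = 0.42 + 0.6291 = 1.049 μm/a
copper: f(T) = -0.080·(T−10) [T>10 °C] = -0.8960
  SO₂ term: 0.0053·4.8^0.26·exp(0.059·78-0.8960) = 0.3243
  Cl⁻ term: 0.01025·7.6^0.27·exp(0.036·78+0.049·21.2) = 0.8302
  sum: 0.3243 + 0.8302 → r_corr = 1.154 μm/a
Ordering by μm/a: copper (1.15) > zinc (1.05)

zinc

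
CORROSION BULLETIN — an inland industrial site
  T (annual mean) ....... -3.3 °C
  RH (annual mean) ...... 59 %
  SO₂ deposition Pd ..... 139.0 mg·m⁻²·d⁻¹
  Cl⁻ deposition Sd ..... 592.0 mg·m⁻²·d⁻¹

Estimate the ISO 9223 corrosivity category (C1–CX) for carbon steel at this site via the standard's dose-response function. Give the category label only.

carbon steel: f(T) = +0.150·(T−10) [T≤10 °C] = -1.9950
  Pd branch = 1.77·Pd^0.52·e^(0.02·RH+f) = 10.2 μm/a
  Cl⁻ term: 0.102·592.0^0.62·exp(0.033·59+0.04·-3.3) = 32.79
  sum: 10.2 + 32.79 → r_corr = 42.98 μm/a
Category bounds: 25…50 μm/a bracket r_corr ⇒ C3

C3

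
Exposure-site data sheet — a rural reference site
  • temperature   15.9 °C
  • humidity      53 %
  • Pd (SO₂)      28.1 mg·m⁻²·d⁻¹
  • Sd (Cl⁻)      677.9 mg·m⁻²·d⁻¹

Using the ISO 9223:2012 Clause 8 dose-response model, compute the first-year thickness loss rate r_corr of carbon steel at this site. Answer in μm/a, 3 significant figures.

r_corr = 84.1 μm/a

carbon steel: T>10 °C ⇒ hinge -0.054·(15.9−10) = -0.3186
  Pd branch = 1.77·Pd^0.52·e^(0.02·RH+f) = 21.05 μm/a
  Cl⁻ term: 0.102·677.9^0.62·exp(0.033·53+0.04·15.9) = 63.05
  r_corr = 21.05 + 63.05 = 84.11 μm/a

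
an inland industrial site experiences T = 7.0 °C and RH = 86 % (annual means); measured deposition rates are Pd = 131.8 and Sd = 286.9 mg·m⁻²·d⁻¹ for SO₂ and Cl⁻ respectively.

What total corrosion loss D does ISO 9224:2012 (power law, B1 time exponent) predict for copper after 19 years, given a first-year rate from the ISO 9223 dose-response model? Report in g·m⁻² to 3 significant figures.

D(19) = 226 g·m⁻²

copper: temperature factor f = +0.126·(-3.0) = -0.3780
  sulphur-dioxide contribution → 2.065 μm/a
  chloride contribution → 1.472 μm/a
  total first-year rate 3.537 μm/a
ISO 9224: D(t) = r_corr · t^b with b = 0.667 (copper, B1)
  D(19) = 3.537 × 19^0.667 = 3.537 × 7.127 = 25.21 μm
  Mass loss = 25.21 μm × 8.96 g/cm³ = 225.9 g·m⁻²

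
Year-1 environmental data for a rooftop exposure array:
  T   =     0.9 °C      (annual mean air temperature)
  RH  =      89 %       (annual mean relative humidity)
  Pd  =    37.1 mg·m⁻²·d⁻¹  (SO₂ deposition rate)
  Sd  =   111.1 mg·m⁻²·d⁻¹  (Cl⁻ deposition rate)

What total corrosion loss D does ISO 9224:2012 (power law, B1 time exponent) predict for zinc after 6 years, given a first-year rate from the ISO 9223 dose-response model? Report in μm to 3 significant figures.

D(6) = 13.9 μm

zinc: temperature factor f = +0.038·(-9.1) = -0.3458
  Pd branch = 0.0129·Pd^0.44·e^(0.046·RH+f) = 2.685 μm/a
  Cl⁻ term: 0.0175·111.1^0.57·exp(0.008·89+0.085·0.9) = 0.5643
  r_corr = 2.685 + 0.5643 = 3.249 μm/a
Long-term exponent b (ISO 9224 Table 2, B1) = 0.813
  D(6) = 3.249 × 6^0.813 = 3.249 × 4.292 = 13.95 μm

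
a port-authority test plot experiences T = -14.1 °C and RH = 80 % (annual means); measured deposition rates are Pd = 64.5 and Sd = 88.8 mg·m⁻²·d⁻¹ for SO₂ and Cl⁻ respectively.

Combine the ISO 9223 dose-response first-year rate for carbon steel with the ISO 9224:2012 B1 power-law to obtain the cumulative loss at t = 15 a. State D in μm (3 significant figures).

carbon steel: temperature factor f = +0.150·(-24.1) = -3.6150
  sulphur-dioxide contribution → 2.06 μm/a
  chloride contribution → 13.13 μm/a
  ⇒ r_corr(carbon steel) = 15.19 μm/a
Long-term exponent b (ISO 9224 Table 2, B1) = 0.523
  D(15) = 15.19 × 15^0.523 = 15.19 × 4.122 = 62.6 μm

D(15) = 62.6 μm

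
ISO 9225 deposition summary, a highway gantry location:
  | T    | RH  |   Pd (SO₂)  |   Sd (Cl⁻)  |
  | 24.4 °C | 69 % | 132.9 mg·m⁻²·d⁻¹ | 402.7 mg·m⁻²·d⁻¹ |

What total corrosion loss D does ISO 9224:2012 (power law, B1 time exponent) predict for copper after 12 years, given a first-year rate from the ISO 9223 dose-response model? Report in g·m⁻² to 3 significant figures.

D(12) = 113 g·m⁻²

copper: T>10 °C ⇒ hinge -0.080·(24.4−10) = -1.1520
  SO₂ term: 0.0053·132.9^0.26·exp(0.059·69-1.1520) = 0.35
  Cl⁻ term: 0.01025·402.7^0.27·exp(0.036·69+0.049·24.4) = 2.052
  sum: 0.35 + 2.052 → r_corr = 2.402 μm/a
ISO 9224: D(t) = r_corr · t^b with b = 0.667 (copper, B1)
  D(12) = 2.402 × 12^0.667 = 2.402 × 5.246 = 12.6 μm
  Mass loss = 12.6 μm × 8.96 g/cm³ = 112.9 g·m⁻²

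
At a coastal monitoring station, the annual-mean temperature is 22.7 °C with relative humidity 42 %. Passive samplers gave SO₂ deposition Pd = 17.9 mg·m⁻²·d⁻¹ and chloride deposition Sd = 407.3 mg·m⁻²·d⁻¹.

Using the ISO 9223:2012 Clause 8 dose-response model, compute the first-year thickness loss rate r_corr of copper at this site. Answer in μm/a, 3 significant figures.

r_corr = 0.765 μm/a

copper: temperature factor f = -0.080·(12.7) = -1.0160
  sulphur-dioxide contribution → 0.04841 μm/a
  chloride contribution → 0.7163 μm/a
  total first-year rate 0.7648 μm/a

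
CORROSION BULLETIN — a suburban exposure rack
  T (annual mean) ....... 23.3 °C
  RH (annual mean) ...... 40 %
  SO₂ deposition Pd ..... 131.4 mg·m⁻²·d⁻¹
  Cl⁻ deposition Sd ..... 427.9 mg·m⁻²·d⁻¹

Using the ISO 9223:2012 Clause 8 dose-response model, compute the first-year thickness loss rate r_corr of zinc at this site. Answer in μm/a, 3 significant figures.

r_corr = 5.79 μm/a

zinc: T>10 °C ⇒ hinge -0.071·(23.3−10) = -0.9443
  SO₂ term: 0.0129·131.4^0.44·exp(0.046·40-0.9443) = 0.2703
  Cl⁻ term: 0.0175·427.9^0.57·exp(0.008·40+0.085·23.3) = 5.521
  r_corr = 0.2703 + 5.521 = 5.791 μm/a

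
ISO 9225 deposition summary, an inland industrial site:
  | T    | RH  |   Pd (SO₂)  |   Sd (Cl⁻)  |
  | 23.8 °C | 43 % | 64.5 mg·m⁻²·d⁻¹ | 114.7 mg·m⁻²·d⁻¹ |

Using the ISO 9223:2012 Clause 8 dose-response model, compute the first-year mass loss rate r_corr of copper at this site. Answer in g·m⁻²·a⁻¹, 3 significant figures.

r_corr = 5.58 g·m⁻²·a⁻¹

copper: T>10 °C ⇒ hinge -0.080·(23.8−10) = -1.1040
  SO₂ term: 0.0053·64.5^0.26·exp(0.059·43-1.1040) = 0.06563
  Cl⁻ term: 0.01025·114.7^0.27·exp(0.036·43+0.049·23.8) = 0.5566
  sum: 0.06563 + 0.5566 → r_corr = 0.6223 μm/a
Convert to mass loss: 0.6223 μm/a × 8.96 g/cm³ = 5.575 g·m⁻²·a⁻¹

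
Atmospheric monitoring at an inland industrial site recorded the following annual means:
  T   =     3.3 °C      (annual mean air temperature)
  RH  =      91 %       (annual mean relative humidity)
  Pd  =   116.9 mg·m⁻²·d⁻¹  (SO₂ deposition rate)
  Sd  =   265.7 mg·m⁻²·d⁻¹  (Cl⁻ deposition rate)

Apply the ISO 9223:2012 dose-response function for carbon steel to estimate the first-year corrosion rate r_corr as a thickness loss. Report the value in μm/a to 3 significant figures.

carbon steel: T≤10 °C ⇒ hinge +0.150·(3.3−10) = -1.0050
  sulphur-dioxide contribution → 47.55 μm/a
  chloride contribution → 74.69 μm/a
  total first-year rate 122.2 μm/a

r_corr = 122 μm/a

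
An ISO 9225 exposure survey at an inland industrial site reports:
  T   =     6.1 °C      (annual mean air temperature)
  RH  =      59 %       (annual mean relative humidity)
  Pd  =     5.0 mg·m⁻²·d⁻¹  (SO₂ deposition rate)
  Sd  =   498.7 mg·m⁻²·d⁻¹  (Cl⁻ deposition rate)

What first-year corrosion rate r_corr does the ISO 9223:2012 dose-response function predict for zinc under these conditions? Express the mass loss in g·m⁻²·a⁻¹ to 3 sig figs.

r_corr = 14.0 g·m⁻²·a⁻¹

zinc: temperature factor f = +0.038·(-3.9) = -0.1482
  sulphur-dioxide contribution → 0.3408 μm/a
  chloride contribution → 1.625 μm/a
  ⇒ r_corr(zinc) = 1.966 μm/a
Convert to mass loss: 1.966 μm/a × 7.14 g/cm³ = 14.04 g·m⁻²·a⁻¹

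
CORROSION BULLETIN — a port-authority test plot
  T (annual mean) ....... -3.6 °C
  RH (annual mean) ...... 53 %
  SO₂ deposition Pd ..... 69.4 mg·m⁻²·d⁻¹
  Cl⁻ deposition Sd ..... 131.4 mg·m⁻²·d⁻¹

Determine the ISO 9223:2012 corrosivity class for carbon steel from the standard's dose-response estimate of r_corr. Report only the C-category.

C2

carbon steel: temperature factor f = +0.150·(-13.6) = -2.0400
  Pd branch = 1.77·Pd^0.52·e^(0.02·RH+f) = 6.024 μm/a
  Cl⁻ term: 0.102·131.4^0.62·exp(0.033·53+0.04·-3.6) = 10.45
  r_corr = 6.024 + 10.45 = 16.48 μm/a
16.5 μm/a falls in (1.3, 25] for carbon steel → category C2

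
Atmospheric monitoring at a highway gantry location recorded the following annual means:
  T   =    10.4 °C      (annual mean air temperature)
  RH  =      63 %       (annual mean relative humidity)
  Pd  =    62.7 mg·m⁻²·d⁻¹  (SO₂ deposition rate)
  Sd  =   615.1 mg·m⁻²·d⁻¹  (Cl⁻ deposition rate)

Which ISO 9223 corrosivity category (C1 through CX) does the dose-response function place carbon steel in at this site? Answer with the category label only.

carbon steel: temperature factor f = -0.054·(0.4) = -0.0216
  Pd branch = 1.77·Pd^0.52·e^(0.02·RH+f) = 52.53 μm/a
  Sd branch = 0.102·Sd^0.62·e^(0.033·RH+0.04·T) = 66.27 μm/a
  sum: 52.53 + 66.27 → r_corr = 118.8 μm/a
119 μm/a falls in (80, 200] for carbon steel → category C5

C5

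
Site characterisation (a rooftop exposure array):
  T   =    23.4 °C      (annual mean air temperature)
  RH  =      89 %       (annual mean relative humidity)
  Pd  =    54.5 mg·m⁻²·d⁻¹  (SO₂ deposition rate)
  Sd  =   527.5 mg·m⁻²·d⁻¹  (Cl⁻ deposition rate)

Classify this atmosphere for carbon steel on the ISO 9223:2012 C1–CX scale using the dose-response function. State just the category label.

carbon steel: f(T) = -0.054·(T−10) [T>10 °C] = -0.7236
  sulphur-dioxide contribution → 40.71 μm/a
  chloride contribution → 239 μm/a
  ⇒ r_corr(carbon steel) = 279.7 μm/a
280 μm/a falls in (200, 700] for carbon steel → category CX

CX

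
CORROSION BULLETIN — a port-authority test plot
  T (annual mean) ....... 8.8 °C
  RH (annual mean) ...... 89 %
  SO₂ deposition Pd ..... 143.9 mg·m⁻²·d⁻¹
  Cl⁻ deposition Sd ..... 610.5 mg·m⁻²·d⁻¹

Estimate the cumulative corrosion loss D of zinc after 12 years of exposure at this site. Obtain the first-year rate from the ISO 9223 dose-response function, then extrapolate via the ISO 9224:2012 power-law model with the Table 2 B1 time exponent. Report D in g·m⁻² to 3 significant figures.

zinc: f(T) = +0.038·(T−10) [T≤10 °C] = -0.0456
  SO₂ term: 0.0129·143.9^0.44·exp(0.046·89-0.0456) = 6.582
  Cl⁻ term: 0.0175·610.5^0.57·exp(0.008·89+0.085·8.8) = 2.917
  sum: 6.582 + 2.917 → r_corr = 9.499 μm/a
ISO 9224: D(t) = r_corr · t^b with b = 0.813 (zinc, B1)
  D(12) = 9.499 × 12^0.813 = 9.499 × 7.54 = 71.62 μm
  Mass loss = 71.62 μm × 7.14 g/cm³ = 511.4 g·m⁻²

D(12) = 511 g·m⁻²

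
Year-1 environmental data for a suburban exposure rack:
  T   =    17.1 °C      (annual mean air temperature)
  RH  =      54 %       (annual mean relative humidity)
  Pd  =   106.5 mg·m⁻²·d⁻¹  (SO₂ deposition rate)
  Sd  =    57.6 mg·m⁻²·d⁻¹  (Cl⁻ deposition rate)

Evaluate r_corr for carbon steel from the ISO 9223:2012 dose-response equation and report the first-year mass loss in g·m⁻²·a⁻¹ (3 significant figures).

carbon steel: f(T) = -0.054·(T−10) [T>10 °C] = -0.3834
  Pd branch = 1.77·Pd^0.52·e^(0.02·RH+f) = 40.25 μm/a
  Cl⁻ term: 0.102·57.6^0.62·exp(0.033·54+0.04·17.1) = 14.83
  r_corr = 40.25 + 14.83 = 55.07 μm/a
Convert to mass loss: 55.07 μm/a × 7.85 g/cm³ = 432.3 g·m⁻²·a⁻¹

r_corr = 432 g·m⁻²·a⁻¹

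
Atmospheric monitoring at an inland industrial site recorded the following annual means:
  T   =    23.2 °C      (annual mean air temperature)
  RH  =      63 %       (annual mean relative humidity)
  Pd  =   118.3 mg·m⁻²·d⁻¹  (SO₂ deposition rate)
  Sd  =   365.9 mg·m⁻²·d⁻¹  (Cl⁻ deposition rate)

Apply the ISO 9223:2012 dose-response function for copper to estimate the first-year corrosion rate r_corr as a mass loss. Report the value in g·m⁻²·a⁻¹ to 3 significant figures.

copper: f(T) = -0.080·(T−10) [T>10 °C] = -1.0560
  SO₂ term: 0.0053·118.3^0.26·exp(0.059·63-1.0560) = 0.2624
  Sd branch = 0.01025·Sd^0.27·e^(0.036·RH+0.049·T) = 1.519 μm/a
  sum: 0.2624 + 1.519 → r_corr = 1.781 μm/a
Convert to mass loss: 1.781 μm/a × 8.96 g/cm³ = 15.96 g·m⁻²·a⁻¹

r_corr = 16.0 g·m⁻²·a⁻¹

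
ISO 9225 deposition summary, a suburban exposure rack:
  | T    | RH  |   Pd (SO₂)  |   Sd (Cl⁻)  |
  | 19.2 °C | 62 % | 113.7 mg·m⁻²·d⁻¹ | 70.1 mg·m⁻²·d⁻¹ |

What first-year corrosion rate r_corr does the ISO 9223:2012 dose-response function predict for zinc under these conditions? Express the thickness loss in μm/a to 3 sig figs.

zinc: f(T) = -0.071·(T−10) [T>10 °C] = -0.6532
  SO₂ term: 0.0129·113.7^0.44·exp(0.046·62-0.6532) = 0.9334
  Cl⁻ term: 0.0175·70.1^0.57·exp(0.008·62+0.085·19.2) = 1.657
  r_corr = 0.9334 + 1.657 = 2.59 μm/a

r_corr = 2.59 μm/a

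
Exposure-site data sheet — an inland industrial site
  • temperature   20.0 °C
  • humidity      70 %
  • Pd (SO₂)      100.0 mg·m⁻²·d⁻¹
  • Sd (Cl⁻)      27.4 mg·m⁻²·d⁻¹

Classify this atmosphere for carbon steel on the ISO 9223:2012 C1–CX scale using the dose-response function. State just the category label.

C4

carbon steel: temperature factor f = -0.054·(10.0) = -0.5400
  Pd branch = 1.77·Pd^0.52·e^(0.02·RH+f) = 45.86 μm/a
  Cl⁻ term: 0.102·27.4^0.62·exp(0.033·70+0.04·20.0) = 17.81
  sum: 45.86 + 17.81 → r_corr = 63.67 μm/a
63.7 μm/a falls in (50, 80] for carbon steel → category C4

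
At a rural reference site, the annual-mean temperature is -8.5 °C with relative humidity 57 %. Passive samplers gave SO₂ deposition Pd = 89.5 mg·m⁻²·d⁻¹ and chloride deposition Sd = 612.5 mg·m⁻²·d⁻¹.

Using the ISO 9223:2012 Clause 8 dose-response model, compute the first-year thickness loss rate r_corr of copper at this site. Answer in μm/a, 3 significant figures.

copper: T≤10 °C ⇒ hinge +0.126·(-8.5−10) = -2.3310
  sulphur-dioxide contribution → 0.04786 μm/a
  chloride contribution → 0.2975 μm/a
  ⇒ r_corr(copper) = 0.3454 μm/a

r_corr = 0.345 μm/a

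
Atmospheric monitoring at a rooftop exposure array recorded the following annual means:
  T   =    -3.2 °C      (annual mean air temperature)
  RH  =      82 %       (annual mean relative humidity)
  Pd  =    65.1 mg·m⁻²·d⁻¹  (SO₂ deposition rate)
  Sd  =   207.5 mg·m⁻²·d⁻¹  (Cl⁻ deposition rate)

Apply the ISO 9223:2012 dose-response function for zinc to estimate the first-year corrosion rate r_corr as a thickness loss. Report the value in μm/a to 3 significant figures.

r_corr = 2.67 μm/a

zinc: temperature factor f = +0.038·(-13.2) = -0.5016
  Pd branch = 0.0129·Pd^0.44·e^(0.046·RH+f) = 2.132 μm/a
  Sd branch = 0.0175·Sd^0.57·e^(0.008·RH+0.085·T) = 0.5377 μm/a
  r_corr = 2.132 + 0.5377 = 2.67 μm/a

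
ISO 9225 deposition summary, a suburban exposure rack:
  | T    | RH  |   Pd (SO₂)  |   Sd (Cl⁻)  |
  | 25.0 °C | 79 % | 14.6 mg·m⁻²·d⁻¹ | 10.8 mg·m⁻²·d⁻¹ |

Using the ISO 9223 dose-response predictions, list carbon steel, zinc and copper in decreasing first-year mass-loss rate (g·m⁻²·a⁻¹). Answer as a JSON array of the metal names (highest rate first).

carbon steel: f(T) = -0.054·(T−10) [T>10 °C] = -0.8100
  sulphur-dioxide contribution → 15.41 μm/a
  chloride contribution → 16.44 μm/a
  total first-year rate 31.85 μm/a
  mass loss = 31.85 μm/a × 7.85 g/cm³ = 250 g·m⁻²·a⁻¹
zinc: f(T) = -0.071·(T−10) [T>10 °C] = -1.0650
  sulphur-dioxide contribution → 0.5478 μm/a
  chloride contribution → 1.07 μm/a
  total first-year rate 1.618 μm/a
  mass loss = 1.618 μm/a × 7.14 g/cm³ = 11.55 g·m⁻²·a⁻¹
copper: f(T) = -0.080·(T−10) [T>10 °C] = -1.2000
  sulphur-dioxide contribution → 0.3389 μm/a
  chloride contribution → 1.14 μm/a
  total first-year rate 1.479 μm/a
  mass loss = 1.479 μm/a × 8.96 g/cm³ = 13.25 g·m⁻²·a⁻¹
Ordering by g·m⁻²·a⁻¹: carbon steel (250) > copper (13.3) > zinc (11.6)

["carbon steel", "copper", "zinc"]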